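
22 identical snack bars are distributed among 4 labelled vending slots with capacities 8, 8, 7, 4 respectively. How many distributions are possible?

Without the upper bounds there are C(25,3) = 2300 ways to split 22 among 4 vending slots.
Subtract solutions that violate a single cap (substitute x_i' = x_i − (cap_i+1)): x_1 ≥ 9 gives C(16,3) = 560; x_2 ≥ 9 gives C(16,3) = 560; x_3 ≥ 8 gives C(17,3) = 680; x_4 ≥ 5 gives C(20,3) = 1140. Together 2940.
Add back pairs where two caps are both exceeded: 35 + 56 + 165 + 56 + 165 + 220 = 697.
Subtract triples: 0 + 0 + 1 + 1 = 2.
By inclusion–exclusion the count is 2300 − 2940 + 697 − 2 = 55.

55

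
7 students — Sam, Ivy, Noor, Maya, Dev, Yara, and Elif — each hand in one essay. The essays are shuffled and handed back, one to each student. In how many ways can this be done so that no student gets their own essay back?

1854

Let Aᵢ be the assignments in which student i gets their own essay. We want the size of the complement of A₁∪…∪A_7.
By inclusion–exclusion this is Σ_{j=0}^{7} (−1)^j C(7,j)·(7−j)!.
Computing: 5040 − 5040 + 2520 − 840 + 210 − 42 + 7 − 1 = 1854.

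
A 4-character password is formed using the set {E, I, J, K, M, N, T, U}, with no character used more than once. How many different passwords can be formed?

Choose and order 4 of the 8 symbols: the first character has 8 options, the next 7, then 6, 5.
8 × 7 × 6 × 5 = 1680.

1680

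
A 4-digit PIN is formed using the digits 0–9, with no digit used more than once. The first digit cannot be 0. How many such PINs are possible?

The first digit has 10−1 = 9 choices (anything except 0).
The remaining 3 digits are filled from the other 9 symbols without repetition: 9 × 8 × 7 = 504.
Total: 9 × 504 = 4536.

4536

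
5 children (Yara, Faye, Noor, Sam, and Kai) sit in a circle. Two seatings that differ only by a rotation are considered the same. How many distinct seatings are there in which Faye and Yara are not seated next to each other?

12

All circular seatings of 5 people number (4)! = 24.
Seatings with Faye beside Yara: treat them as a block with 2 internal orders, giving 2 × (3)! = 12.
Subtracting, 24 − 12 = 12.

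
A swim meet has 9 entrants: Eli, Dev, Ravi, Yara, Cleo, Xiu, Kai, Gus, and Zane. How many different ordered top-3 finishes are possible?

504

This is an ordered selection of 3 from 9: P(9,3).
That gives 9 × 8 × 7 = 504.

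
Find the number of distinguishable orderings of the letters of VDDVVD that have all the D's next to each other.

4

Treat the 3 copies of D as a single block. The multiset to arrange is then {DDD, V, V, V}, 4 items in all.
That gives (4)!/(3!) = 4 arrangements.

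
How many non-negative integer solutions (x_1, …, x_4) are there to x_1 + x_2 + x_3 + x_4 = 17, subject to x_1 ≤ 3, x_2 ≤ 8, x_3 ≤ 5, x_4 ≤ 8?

Without the upper bounds there are C(20,3) = 1140 ways to split 17 among 4 variables.
Subtract solutions that violate a single cap (substitute x_i' = x_i − (cap_i+1)): x_1 ≥ 4 gives C(16,3) = 560; x_2 ≥ 9 gives C(11,3) = 165; x_3 ≥ 6 gives C(14,3) = 364; x_4 ≥ 9 gives C(11,3) = 165. Together 1254.
Add back pairs where two caps are both exceeded: 35 + 120 + 35 + 10 + 0 + 10 = 210.
By inclusion–exclusion the count is 1140 − 1254 + 210 = 96.

96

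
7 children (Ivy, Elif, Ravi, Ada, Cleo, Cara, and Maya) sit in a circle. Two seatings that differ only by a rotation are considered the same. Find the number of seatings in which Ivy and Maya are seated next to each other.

Treat {Ivy, Maya} as one unit (2 internal orders) and seat the resulting 6 units around the table: (5)! circular arrangements.
So 2 × (5)! = 2 × 120 = 240.

240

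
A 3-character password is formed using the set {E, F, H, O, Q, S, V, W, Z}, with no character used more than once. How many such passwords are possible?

504

This is a permutation of 3 out of 9: P(9,3) = 9!/6!.
9 × 8 × 7 = 504.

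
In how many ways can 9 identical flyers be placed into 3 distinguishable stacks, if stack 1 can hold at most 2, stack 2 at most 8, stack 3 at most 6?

20

Ignoring the caps, the number of non-negative solutions to x_1+…+x_3 = 9 is C(11,2) = 55.
Subtract solutions that violate a single cap (substitute x_i' = x_i − (cap_i+1)): x_1 ≥ 3 gives C(8,2) = 28; x_2 ≥ 9 gives C(2,2) = 1; x_3 ≥ 7 gives C(4,2) = 6. Together 35.
No two caps can be exceeded simultaneously, so the pair terms are all 0.
By inclusion–exclusion the count is 55 − 35 + 0 = 20.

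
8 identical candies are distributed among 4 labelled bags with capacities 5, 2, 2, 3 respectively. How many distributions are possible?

By stars and bars, unrestricted non-negative solutions to x_1+…+x_4 = 8 number C(8+3,3) = 165.
Subtract solutions that violate a single cap (substitute x_i' = x_i − (cap_i+1)): x_1 ≥ 6 gives C(5,3) = 10; x_2 ≥ 3 gives C(8,3) = 56; x_3 ≥ 3 gives C(8,3) = 56; x_4 ≥ 4 gives C(7,3) = 35. Together 157.
Add back pairs where two caps are both exceeded: 0 + 0 + 0 + 10 + 4 + 4 = 18.
By inclusion–exclusion the count is 165 − 157 + 18 = 26.

26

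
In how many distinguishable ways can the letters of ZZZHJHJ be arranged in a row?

210

Letter multiplicities in ZZZHJHJ: H×2, J×2, Z×3.
The number of distinct arrangements is 7!/(3!·2!·2!) = 5040/24 = 210.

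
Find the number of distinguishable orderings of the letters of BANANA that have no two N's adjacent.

Total arrangements of BANANA: 6!/(3!·2!) = 60.
If the two N's are adjacent, glue them into one block, leaving 5 items to arrange: (5)!/(3!) = 20 ways.
Subtracting, 60 − 20 = 40 arrangements keep the N's apart.

40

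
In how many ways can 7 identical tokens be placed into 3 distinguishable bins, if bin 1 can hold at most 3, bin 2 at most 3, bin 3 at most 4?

10

Ignoring the caps, the number of non-negative solutions to x_1+…+x_3 = 7 is C(9,2) = 36.
Subtract solutions that violate a single cap (substitute x_i' = x_i − (cap_i+1)): x_1 ≥ 4 gives C(5,2) = 10; x_2 ≥ 4 gives C(5,2) = 10; x_3 ≥ 5 gives C(4,2) = 6. Together 26.
No two caps can be exceeded simultaneously, so the pair terms are all 0.
By inclusion–exclusion the count is 36 − 26 + 0 = 10.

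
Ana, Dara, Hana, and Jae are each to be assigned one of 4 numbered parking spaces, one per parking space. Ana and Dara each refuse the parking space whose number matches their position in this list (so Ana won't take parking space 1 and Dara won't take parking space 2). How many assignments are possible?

14

Let Aᵢ (for i ∈ {1, 2}) be the placements that put person i in their forbidden parking space. Any j of these fix j positions, leaving (4−j)! ways to fill the rest, and there are C(2,j) ways to pick which j.
By inclusion–exclusion, the number of valid placements is Σ_{j=0}^{2} (−1)^j C(2,j)·(4−j)!.
Computing: 24 − 12 + 2 = 14.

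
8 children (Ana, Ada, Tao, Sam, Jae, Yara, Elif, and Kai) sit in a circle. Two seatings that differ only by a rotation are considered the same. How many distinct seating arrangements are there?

5040

Fix one person's seat to break rotational symmetry; the remaining 7 people can be arranged in (7)! = 5040 ways.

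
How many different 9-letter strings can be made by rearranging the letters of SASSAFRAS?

SASSAFRAS has 9 letters with A appearing 3 times and S appearing 4 times.
The number of distinct arrangements is 9!/(4!·3!) = 362880/144 = 2520.

2520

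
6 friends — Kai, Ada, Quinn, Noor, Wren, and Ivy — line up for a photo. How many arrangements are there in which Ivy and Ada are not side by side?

480

There are 6! = 720 arrangements in all. If Ivy and Ada are adjacent, merging them into one block gives 2·(5)! = 240 arrangements.
So 720 − 240 = 480 arrangements keep them apart.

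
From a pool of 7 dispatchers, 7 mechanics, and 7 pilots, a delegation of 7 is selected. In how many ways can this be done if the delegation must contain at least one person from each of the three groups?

With no constraint there are C(21,7) = 116280 possible selections.
Selections missing a whole group: no dispatchers → C(14,7) = 3432; no mechanics → C(14,7) = 3432; no pilots → C(14,7) = 3432.
Add back selections omitting two groups (i.e. drawn from a single group): C(7,7) + C(7,7) + C(7,7) = 3.
By inclusion–exclusion: 116280 − 10296 + 3 = 105987.

105987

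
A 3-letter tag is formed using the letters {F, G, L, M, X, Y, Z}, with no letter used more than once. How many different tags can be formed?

Choose and order 3 of the 7 symbols: the first letter has 7 options, the next 6, then 5.
7 × 6 × 5 = 210.

210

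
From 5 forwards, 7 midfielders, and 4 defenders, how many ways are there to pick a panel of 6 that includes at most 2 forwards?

Split by how many forwards are chosen (0 through 2).
Sum: C(5,0)·C(11,6) + C(5,1)·C(11,5) + C(5,2)·C(11,4) = 462 + 2310 + 3300 = 6072.

6072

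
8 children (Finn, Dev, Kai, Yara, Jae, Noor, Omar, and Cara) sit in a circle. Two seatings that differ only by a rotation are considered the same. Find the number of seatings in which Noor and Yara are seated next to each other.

Treat {Noor, Yara} as one unit (2 internal orders) and seat the resulting 7 units around the table: (6)! circular arrangements.
So 2 × (6)! = 2 × 720 = 1440.

1440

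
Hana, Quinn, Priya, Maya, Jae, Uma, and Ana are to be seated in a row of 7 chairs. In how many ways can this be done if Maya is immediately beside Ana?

1440

Glue Maya and Ana into one block (2 internal orders), leaving 6 units to arrange in a row.
That gives 2 × 6! = 2 × 720 = 1440.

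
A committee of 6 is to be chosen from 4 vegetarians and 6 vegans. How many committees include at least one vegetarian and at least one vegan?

With no constraint there are C(10,6) = 210 possible selections.
Selections missing a whole group: no vegetarians → C(6,6) = 1; no vegans → C(4,6) = 0.
Both groups omitted at once is impossible, so 210 − 1 = 209.

209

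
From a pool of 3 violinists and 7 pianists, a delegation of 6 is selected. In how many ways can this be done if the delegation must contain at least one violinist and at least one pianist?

203

Total 6-person selections from all 10: C(10,6) = 210.
Selections missing a whole group: no violinists → C(7,6) = 7; no pianists → C(3,6) = 0.
Both groups omitted at once is impossible, so 210 − 7 = 203.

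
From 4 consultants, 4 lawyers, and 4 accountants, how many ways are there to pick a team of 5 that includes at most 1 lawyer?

336

Split by how many lawyers are chosen (0 through 1).
Sum: C(4,0)·C(8,5) + C(4,1)·C(8,4) = 56 + 280 = 336.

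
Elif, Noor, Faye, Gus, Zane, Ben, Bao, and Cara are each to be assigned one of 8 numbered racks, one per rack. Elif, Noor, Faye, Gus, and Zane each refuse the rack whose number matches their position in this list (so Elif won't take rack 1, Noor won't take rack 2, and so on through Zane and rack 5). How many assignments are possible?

Let Aᵢ (for 1 ≤ i ≤ 5) be the placements that put person i in their forbidden rack. Any j of these fix j positions, leaving (8−j)! ways to fill the rest, and there are C(5,j) ways to pick which j.
By inclusion–exclusion, the number of valid placements is Σ_{j=0}^{5} (−1)^j C(5,j)·(8−j)!.
Computing: 40320 − 25200 + 7200 − 1200 + 120 − 6 = 21234.

21234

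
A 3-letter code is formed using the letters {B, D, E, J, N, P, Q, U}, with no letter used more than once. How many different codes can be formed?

This is a permutation of 3 out of 8: P(8,3) = 8!/5!.
8 × 7 × 6 = 336.

336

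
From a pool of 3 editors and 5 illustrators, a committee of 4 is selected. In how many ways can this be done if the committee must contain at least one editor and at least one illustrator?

65

Unrestricted: C(8,4) = 70 ways to pick any 4 of the 8.
Selections missing a whole group: no editors → C(5,4) = 5; no illustrators → C(3,4) = 0.
Both groups omitted at once is impossible, so 70 − 5 = 65.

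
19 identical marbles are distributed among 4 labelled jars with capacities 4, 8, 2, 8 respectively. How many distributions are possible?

19

By stars and bars, unrestricted non-negative solutions to x_1+…+x_4 = 19 number C(19+3,3) = 1540.
Subtract solutions that violate a single cap (substitute x_i' = x_i − (cap_i+1)): x_1 ≥ 5 gives C(17,3) = 680; x_2 ≥ 9 gives C(13,3) = 286; x_3 ≥ 3 gives C(19,3) = 969; x_4 ≥ 9 gives C(13,3) = 286. Together 2221.
Add back pairs where two caps are both exceeded: 56 + 364 + 56 + 120 + 4 + 120 = 720.
Subtract triples: 10 + 0 + 10 + 0 = 20.
By inclusion–exclusion the count is 1540 − 2221 + 720 − 20 = 19.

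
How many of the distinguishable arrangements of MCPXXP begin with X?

Fix X in the first position and arrange the remaining 5 letters.
Those 5 letters have P appearing twice, giving (5)!/(2!) = 60.

60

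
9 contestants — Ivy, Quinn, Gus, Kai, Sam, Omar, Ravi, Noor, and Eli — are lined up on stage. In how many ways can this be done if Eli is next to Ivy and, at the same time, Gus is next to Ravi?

20160

Treat {Eli,Ivy} as one block (2 orders) and {Gus,Ravi} as another (2 orders).
That leaves 7 units to arrange: 2 × 2 × 7! = 4 × 5040 = 20160.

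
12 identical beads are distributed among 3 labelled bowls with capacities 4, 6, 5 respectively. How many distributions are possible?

Without the upper bounds there are C(14,2) = 91 ways to split 12 among 3 bowls.
Subtract solutions that violate a single cap (substitute x_i' = x_i − (cap_i+1)): x_1 ≥ 5 gives C(9,2) = 36; x_2 ≥ 7 gives C(7,2) = 21; x_3 ≥ 6 gives C(8,2) = 28. Together 85.
Add back pairs where two caps are both exceeded: 1 + 3 + 0 = 4.
By inclusion–exclusion the count is 91 − 85 + 4 = 10.

10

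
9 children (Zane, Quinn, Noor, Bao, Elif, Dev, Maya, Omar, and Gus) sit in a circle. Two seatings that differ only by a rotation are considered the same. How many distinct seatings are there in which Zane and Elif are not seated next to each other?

30240

Without the restriction there are (8)! = 40320 seatings.
Seatings with Zane beside Elif: treat them as a block with 2 internal orders, giving 2 × (7)! = 10080.
Subtracting, 40320 − 10080 = 30240.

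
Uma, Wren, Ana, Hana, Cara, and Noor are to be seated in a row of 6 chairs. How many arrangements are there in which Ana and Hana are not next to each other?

There are 6! = 720 arrangements in all. If Ana and Hana are adjacent, merging them into one block gives 2·(5)! = 240 arrangements.
Complementary counting: 720 − 240 = 480.

480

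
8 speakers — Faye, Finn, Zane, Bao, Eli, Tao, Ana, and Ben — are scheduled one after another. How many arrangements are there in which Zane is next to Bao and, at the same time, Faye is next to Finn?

Treat {Zane,Bao} as one block (2 orders) and {Faye,Finn} as another (2 orders).
That leaves 6 units to arrange: 2 × 2 × 6! = 4 × 720 = 2880.

2880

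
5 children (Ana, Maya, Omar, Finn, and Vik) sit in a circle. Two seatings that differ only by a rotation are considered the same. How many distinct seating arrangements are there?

Around a circle, 5 distinct people have 5!/5 = (4)! = 24 rotationally distinct seatings.

24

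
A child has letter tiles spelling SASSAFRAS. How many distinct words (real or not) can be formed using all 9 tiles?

Letter multiplicities in SASSAFRAS: A×3, F×1, R×1, S×4.
Dividing 9! = 362880 by 4!·3! = 144 for the repeated letters gives 2520.

2520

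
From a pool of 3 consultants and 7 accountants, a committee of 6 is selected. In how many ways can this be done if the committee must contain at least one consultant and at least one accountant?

203

With no constraint there are C(10,6) = 210 possible selections.
Subtract selections that omit an entire group: no consultants → C(7,6) = 7; no accountants → C(3,6) = 0.
Both groups omitted at once is impossible, so 210 − 7 = 203.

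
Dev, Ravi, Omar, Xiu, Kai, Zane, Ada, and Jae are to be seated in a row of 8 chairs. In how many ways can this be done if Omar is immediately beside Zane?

10080

Glue Omar and Zane into one block (2 internal orders), leaving 7 units to arrange in a row.
That gives 2 × 7! = 2 × 5040 = 10080.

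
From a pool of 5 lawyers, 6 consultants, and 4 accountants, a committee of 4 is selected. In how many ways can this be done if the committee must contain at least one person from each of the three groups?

720

With no constraint there are C(15,4) = 1365 possible selections.
Subtract selections that omit an entire group: no lawyers → C(10,4) = 210; no consultants → C(9,4) = 126; no accountants → C(11,4) = 330.
Add back selections omitting two groups (i.e. drawn from a single group): C(5,4) + C(6,4) + C(4,4) = 21.
By inclusion–exclusion: 1365 − 666 + 21 = 720.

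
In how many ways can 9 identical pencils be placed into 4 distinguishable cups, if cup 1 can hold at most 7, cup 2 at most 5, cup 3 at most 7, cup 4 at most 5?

172

Without the upper bounds there are C(12,3) = 220 ways to split 9 among 4 cups.
Subtract solutions that violate a single cap (substitute x_i' = x_i − (cap_i+1)): x_1 ≥ 8 gives C(4,3) = 4; x_2 ≥ 6 gives C(6,3) = 20; x_3 ≥ 8 gives C(4,3) = 4; x_4 ≥ 6 gives C(6,3) = 20. Together 48.
No two caps can be exceeded simultaneously, so the pair terms are all 0.
By inclusion–exclusion the count is 220 − 48 + 0 = 172.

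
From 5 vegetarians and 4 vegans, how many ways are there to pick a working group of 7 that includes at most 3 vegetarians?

10

Split by how many vegetarians are chosen (0 through 3).
Sum: C(5,0)·C(4,7) + C(5,1)·C(4,6) + C(5,2)·C(4,5) + C(5,3)·C(4,4) = 0 + 0 + 0 + 10 = 10.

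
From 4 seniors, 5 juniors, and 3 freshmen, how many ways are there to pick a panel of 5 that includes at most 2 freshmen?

756

Split by how many freshmen are chosen (0 through 2).
Sum: C(3,0)·C(9,5) + C(3,1)·C(9,4) + C(3,2)·C(9,3) = 126 + 378 + 252 = 756.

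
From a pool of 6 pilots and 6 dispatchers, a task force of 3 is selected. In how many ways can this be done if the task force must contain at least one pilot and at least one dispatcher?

180

With no constraint there are C(12,3) = 220 possible selections.
Selections missing a whole group: no pilots → C(6,3) = 20; no dispatchers → C(6,3) = 20.
Both groups omitted at once is impossible, so 220 − 40 = 180.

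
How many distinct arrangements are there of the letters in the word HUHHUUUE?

280

Letter multiplicities in HUHHUUUE: E×1, H×3, U×4.
So there are 8! / (4!·3!) = 280 distinguishable arrangements.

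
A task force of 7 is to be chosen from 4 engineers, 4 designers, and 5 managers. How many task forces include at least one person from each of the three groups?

Total 7-person selections from all 13: C(13,7) = 1716.
Subtract selections that omit an entire group: no engineers → C(9,7) = 36; no designers → C(9,7) = 36; no managers → C(8,7) = 8.
Add back selections omitting two groups (i.e. drawn from a single group): C(4,7) + C(4,7) + C(5,7) = 0.
By inclusion–exclusion: 1716 − 80 + 0 = 1636.

1636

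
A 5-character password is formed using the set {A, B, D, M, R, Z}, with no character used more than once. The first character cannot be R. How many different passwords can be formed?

600

The first character has 6−1 = 5 choices (anything except R).
The remaining 4 characters are filled from the other 5 symbols without repetition: 5 × 4 × 3 × 2 = 120.
Total: 5 × 120 = 600.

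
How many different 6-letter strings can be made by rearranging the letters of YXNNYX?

90

YXNNYX has 6 letters with N appearing twice, X appearing twice, and Y appearing twice.
Dividing 6! = 720 by 2!·2!·2! = 8 for the repeated letters gives 90.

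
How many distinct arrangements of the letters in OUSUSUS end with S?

60

With the last slot taken by S, it remains to arrange the other 6 letters (OUUSUS).
Those 6 letters have S appearing twice and U appearing 3 times, giving (6)!/(3!·2!) = 60.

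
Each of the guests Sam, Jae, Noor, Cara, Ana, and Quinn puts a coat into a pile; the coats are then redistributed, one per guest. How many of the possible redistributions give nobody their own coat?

Count assignments avoiding every fixed point. For any j of the 6 guests fixed to their own coat, the other 6−j can be arranged in (6−j)! ways.
By inclusion–exclusion this is Σ_{j=0}^{6} (−1)^j C(6,j)·(6−j)!.
Computing: 720 − 720 + 360 − 120 + 30 − 6 + 1 = 265.

265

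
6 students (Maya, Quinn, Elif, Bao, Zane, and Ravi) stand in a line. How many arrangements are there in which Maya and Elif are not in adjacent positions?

Of the 6! = 720 arrangements, those with Maya and Elif adjacent number 2 × 5! = 240 (treat the pair as a block with 2 internal orders).
So 720 − 240 = 480 arrangements keep them apart.

480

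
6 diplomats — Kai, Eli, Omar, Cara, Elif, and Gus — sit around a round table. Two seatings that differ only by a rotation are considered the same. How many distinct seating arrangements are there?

120

Seat Kai anywhere (absorbing the rotational symmetry), then permute the other 5: (5)! = 120.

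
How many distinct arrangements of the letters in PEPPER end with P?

30

Fix P in the last position and arrange the remaining 5 letters.
Those 5 letters have E appearing twice and P appearing twice, giving (5)!/(2!·2!) = 30.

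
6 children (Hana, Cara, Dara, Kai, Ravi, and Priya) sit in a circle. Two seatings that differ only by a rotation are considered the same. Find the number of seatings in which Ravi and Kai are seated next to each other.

48

Treat {Ravi, Kai} as one unit (2 internal orders) and seat the resulting 5 units around the table: (4)! circular arrangements.
So 2 × (4)! = 2 × 24 = 48.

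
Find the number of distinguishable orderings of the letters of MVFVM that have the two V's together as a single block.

Treat the 2 copies of V as a single block. The multiset to arrange is then {VV, F, M, M}, 4 items in all.
That gives (4)!/(2!) = 12 arrangements.

12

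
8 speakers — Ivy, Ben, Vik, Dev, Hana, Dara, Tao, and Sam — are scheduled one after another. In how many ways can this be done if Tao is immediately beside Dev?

Place the 6 others and the Tao-Dev pair as 7 objects in a line; the pair has 2 internal arrangements.
So the count is 2·(7)! = 10080.

10080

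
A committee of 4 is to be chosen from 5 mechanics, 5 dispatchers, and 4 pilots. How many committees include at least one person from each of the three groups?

With no constraint there are C(14,4) = 1001 possible selections.
Subtract selections that omit an entire group: no mechanics → C(9,4) = 126; no dispatchers → C(9,4) = 126; no pilots → C(10,4) = 210.
Add back selections omitting two groups (i.e. drawn from a single group): C(5,4) + C(5,4) + C(4,4) = 11.
By inclusion–exclusion: 1001 − 462 + 11 = 550.

550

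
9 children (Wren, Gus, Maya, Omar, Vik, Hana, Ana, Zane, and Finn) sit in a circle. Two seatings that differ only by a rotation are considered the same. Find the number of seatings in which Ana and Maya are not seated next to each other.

30240

All circular seatings of 9 people number (8)! = 40320.
Seatings with Ana beside Maya: treat them as a block with 2 internal orders, giving 2 × (7)! = 10080.
Subtracting, 40320 − 10080 = 30240.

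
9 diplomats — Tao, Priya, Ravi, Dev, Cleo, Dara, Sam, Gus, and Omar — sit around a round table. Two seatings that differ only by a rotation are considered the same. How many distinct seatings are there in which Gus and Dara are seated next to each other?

10080

Treat {Gus, Dara} as one unit (2 internal orders) and seat the resulting 8 units around the table: (7)! circular arrangements.
So 2 × (7)! = 2 × 5040 = 10080.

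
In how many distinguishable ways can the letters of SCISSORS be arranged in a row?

Letter multiplicities in SCISSORS: C×1, I×1, O×1, R×1, S×4.
Dividing 8! = 40320 by 4! = 24 for the repeated letters gives 1680.

1680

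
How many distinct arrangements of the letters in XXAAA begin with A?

6

With the first slot taken by A, it remains to arrange the other 4 letters (XXAA).
Those 4 letters have A appearing twice and X appearing twice, giving (4)!/(2!·2!) = 6.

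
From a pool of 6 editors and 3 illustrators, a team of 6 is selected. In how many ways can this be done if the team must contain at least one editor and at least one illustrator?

83

With no constraint there are C(9,6) = 84 possible selections.
Subtract selections that omit an entire group: no editors → C(3,6) = 0; no illustrators → C(6,6) = 1.
Both groups omitted at once is impossible, so 84 − 1 = 83.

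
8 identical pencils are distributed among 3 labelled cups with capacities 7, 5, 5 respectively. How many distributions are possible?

Without the upper bounds there are C(10,2) = 45 ways to split 8 among 3 cups.
Subtract solutions that violate a single cap (substitute x_i' = x_i − (cap_i+1)): x_1 ≥ 8 gives C(2,2) = 1; x_2 ≥ 6 gives C(4,2) = 6; x_3 ≥ 6 gives C(4,2) = 6. Together 13.
No two caps can be exceeded simultaneously, so the pair terms are all 0.
By inclusion–exclusion the count is 45 − 13 + 0 = 32.

32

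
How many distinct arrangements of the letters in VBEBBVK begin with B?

180

Fix B in the first position and arrange the remaining 6 letters.
Those 6 letters have B appearing twice and V appearing twice, giving (6)!/(2!·2!) = 180.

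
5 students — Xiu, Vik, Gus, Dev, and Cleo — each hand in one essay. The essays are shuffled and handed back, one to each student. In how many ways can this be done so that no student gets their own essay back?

Let Aᵢ be the assignments in which student i gets their own essay. We want the size of the complement of A₁∪…∪A_5.
By inclusion–exclusion this is Σ_{j=0}^{5} (−1)^j C(5,j)·(5−j)!.
Computing: 120 − 120 + 60 − 20 + 5 − 1 = 44.

44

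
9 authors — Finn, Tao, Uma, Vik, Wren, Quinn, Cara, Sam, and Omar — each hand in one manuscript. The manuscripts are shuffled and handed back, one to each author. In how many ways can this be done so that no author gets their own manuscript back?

133496

Let Aᵢ be the assignments in which author i gets their own manuscript. We want the size of the complement of A₁∪…∪A_9.
By inclusion–exclusion this is Σ_{j=0}^{9} (−1)^j C(9,j)·(9−j)!.
Computing: 362880 − 362880 + 181440 − 60480 + 15120 − 3024 + 504 − 72 + 9 − 1 = 133496.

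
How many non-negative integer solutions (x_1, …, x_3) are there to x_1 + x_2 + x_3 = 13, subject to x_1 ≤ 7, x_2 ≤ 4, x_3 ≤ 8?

Ignoring the caps, the number of non-negative solutions to x_1+…+x_3 = 13 is C(15,2) = 105.
Subtract solutions that violate a single cap (substitute x_i' = x_i − (cap_i+1)): x_1 ≥ 8 gives C(7,2) = 21; x_2 ≥ 5 gives C(10,2) = 45; x_3 ≥ 9 gives C(6,2) = 15. Together 81.
Add back pairs where two caps are both exceeded: 1 + 0 + 0 = 1.
By inclusion–exclusion the count is 105 − 81 + 1 = 25.

25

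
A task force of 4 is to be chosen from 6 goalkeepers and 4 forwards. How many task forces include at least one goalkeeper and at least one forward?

194

Unrestricted: C(10,4) = 210 ways to pick any 4 of the 10.
Subtract selections that omit an entire group: no goalkeepers → C(4,4) = 1; no forwards → C(6,4) = 15.
Both groups omitted at once is impossible, so 210 − 16 = 194.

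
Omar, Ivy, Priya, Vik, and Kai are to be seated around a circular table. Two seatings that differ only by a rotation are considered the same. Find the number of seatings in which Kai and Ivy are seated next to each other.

12

Glue Kai and Ivy into a block (2 internal orders). Seating 4 units around a circle gives (3)! arrangements.
So 2 × (3)! = 2 × 6 = 12.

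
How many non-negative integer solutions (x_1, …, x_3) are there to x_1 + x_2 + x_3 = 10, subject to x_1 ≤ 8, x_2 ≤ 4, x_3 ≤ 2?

Ignoring the caps, the number of non-negative solutions to x_1+…+x_3 = 10 is C(12,2) = 66.
Subtract solutions that violate a single cap (substitute x_i' = x_i − (cap_i+1)): x_1 ≥ 9 gives C(3,2) = 3; x_2 ≥ 5 gives C(7,2) = 21; x_3 ≥ 3 gives C(9,2) = 36. Together 60.
Add back pairs where two caps are both exceeded: 0 + 0 + 6 = 6.
By inclusion–exclusion the count is 66 − 60 + 6 = 12.

12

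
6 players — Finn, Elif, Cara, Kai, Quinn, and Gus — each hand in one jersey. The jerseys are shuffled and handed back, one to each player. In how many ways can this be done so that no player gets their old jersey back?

265

Count assignments avoiding every fixed point. For any j of the 6 players fixed to their old jersey, the other 6−j can be arranged in (6−j)! ways.
By inclusion–exclusion this is Σ_{j=0}^{6} (−1)^j C(6,j)·(6−j)!.
Computing: 720 − 720 + 360 − 120 + 30 − 6 + 1 = 265.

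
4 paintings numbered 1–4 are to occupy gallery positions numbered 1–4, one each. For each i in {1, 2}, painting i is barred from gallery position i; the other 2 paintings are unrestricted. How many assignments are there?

14

Let Aᵢ (for i ∈ {1, 2}) be the placements that put painting i in its forbidden gallery position. Any j of these fix j positions, leaving (4−j)! ways to fill the rest, and there are C(2,j) ways to pick which j.
By inclusion–exclusion, the number of valid placements is Σ_{j=0}^{2} (−1)^j C(2,j)·(4−j)!.
Computing: 24 − 12 + 2 = 14.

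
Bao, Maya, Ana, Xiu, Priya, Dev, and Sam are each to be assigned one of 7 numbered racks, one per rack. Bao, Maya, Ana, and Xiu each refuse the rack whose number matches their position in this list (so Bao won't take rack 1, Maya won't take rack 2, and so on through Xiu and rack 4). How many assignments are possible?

Let Aᵢ (for 1 ≤ i ≤ 4) be the placements that put person i in their forbidden rack. Any j of these fix j positions, leaving (7−j)! ways to fill the rest, and there are C(4,j) ways to pick which j.
By inclusion–exclusion, the number of valid placements is Σ_{j=0}^{4} (−1)^j C(4,j)·(7−j)!.
Computing: 5040 − 2880 + 720 − 96 + 6 = 2790.

2790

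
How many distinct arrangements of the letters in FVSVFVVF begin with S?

35

Fix S in the first position and arrange the remaining 7 letters.
Those 7 letters have F appearing 3 times and V appearing 4 times, giving (7)!/(4!·3!) = 35.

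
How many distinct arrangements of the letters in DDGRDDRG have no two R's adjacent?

There are 8!/(4!·2!·2!) = 420 arrangements of DDGRDDRG in total.
If the two R's are adjacent, glue them into one block, leaving 7 items to arrange: (7)!/(4!·2!) = 105 ways.
Hence 420 − 105 = 315.

315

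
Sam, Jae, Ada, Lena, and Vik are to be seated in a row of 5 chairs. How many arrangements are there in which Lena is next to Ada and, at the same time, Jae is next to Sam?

24

Treat {Lena,Ada} as one block (2 orders) and {Jae,Sam} as another (2 orders).
That leaves 3 units to arrange: 2 × 2 × 3! = 4 × 6 = 24.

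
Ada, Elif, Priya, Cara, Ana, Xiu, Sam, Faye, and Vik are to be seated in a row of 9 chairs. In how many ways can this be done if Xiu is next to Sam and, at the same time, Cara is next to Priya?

Treat {Xiu,Sam} as one block (2 orders) and {Cara,Priya} as another (2 orders).
That leaves 7 units to arrange: 2 × 2 × 7! = 4 × 5040 = 20160.

20160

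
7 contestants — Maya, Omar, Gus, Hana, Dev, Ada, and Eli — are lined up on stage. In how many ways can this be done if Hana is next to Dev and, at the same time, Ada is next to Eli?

Treat {Hana,Dev} as one block (2 orders) and {Ada,Eli} as another (2 orders).
That leaves 5 units to arrange: 2 × 2 × 5! = 4 × 120 = 480.

480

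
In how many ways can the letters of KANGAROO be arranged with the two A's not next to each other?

7560

There are 8!/(2!·2!) = 10080 arrangements of KANGAROO in total.
If the two A's are adjacent, glue them into one block, leaving 7 items to arrange: (7)!/(2!) = 2520 ways.
Hence 10080 − 2520 = 7560.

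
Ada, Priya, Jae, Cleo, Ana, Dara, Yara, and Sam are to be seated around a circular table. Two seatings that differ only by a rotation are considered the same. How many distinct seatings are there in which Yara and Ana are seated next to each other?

1440

Treat {Yara, Ana} as one unit (2 internal orders) and seat the resulting 7 units around the table: (6)! circular arrangements.
So 2 × (6)! = 2 × 720 = 1440.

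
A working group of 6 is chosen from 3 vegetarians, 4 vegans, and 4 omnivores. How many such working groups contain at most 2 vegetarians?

Split by how many vegetarians are chosen (0 through 2).
Sum: C(3,0)·C(8,6) + C(3,1)·C(8,5) + C(3,2)·C(8,4) = 28 + 168 + 210 = 406.

406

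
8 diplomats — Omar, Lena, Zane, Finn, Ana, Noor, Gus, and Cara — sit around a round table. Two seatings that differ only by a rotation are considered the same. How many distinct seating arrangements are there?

Fix one person's seat to break rotational symmetry; the remaining 7 people can be arranged in (7)! = 5040 ways.

5040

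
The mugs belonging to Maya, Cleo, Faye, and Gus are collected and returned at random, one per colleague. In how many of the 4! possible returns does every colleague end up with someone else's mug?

9

This is the derangement count D_4: permutations of 4 items with no fixed point.
By inclusion–exclusion this is Σ_{j=0}^{4} (−1)^j C(4,j)·(4−j)!.
Computing: 24 − 24 + 12 − 4 + 1 = 9.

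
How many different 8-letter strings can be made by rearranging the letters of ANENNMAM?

1680

Letter multiplicities in ANENNMAM: A×2, E×1, M×2, N×3.
The number of distinct arrangements is 8!/(3!·2!·2!) = 40320/24 = 1680.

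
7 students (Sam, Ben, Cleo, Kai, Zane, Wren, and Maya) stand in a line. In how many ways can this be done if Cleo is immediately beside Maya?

Glue Cleo and Maya into one block (2 internal orders), leaving 6 units to arrange in a row.
That gives 2 × 6! = 2 × 720 = 1440.

1440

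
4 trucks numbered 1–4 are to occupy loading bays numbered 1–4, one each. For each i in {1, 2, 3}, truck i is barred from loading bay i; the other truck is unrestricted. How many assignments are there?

11

Let Aᵢ (for i ∈ {1, 2, 3}) be the placements that put truck i in its forbidden loading bay. Any j of these fix j positions, leaving (4−j)! ways to fill the rest, and there are C(3,j) ways to pick which j.
By inclusion–exclusion, the number of valid placements is Σ_{j=0}^{3} (−1)^j C(3,j)·(4−j)!.
Computing: 24 − 18 + 6 − 1 = 11.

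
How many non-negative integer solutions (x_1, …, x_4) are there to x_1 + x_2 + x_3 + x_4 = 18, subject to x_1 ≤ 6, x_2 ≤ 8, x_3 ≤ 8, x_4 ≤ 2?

Ignoring the caps, the number of non-negative solutions to x_1+…+x_4 = 18 is C(21,3) = 1330.
Subtract solutions that violate a single cap (substitute x_i' = x_i − (cap_i+1)): x_1 ≥ 7 gives C(14,3) = 364; x_2 ≥ 9 gives C(12,3) = 220; x_3 ≥ 9 gives C(12,3) = 220; x_4 ≥ 3 gives C(18,3) = 816. Together 1620.
Add back pairs where two caps are both exceeded: 10 + 10 + 165 + 1 + 84 + 84 = 354.
By inclusion–exclusion the count is 1330 − 1620 + 354 = 64.

64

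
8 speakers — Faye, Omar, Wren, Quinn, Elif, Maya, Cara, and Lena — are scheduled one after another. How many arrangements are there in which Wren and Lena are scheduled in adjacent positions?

10080

Treat {Wren, Lena} as a single unit. There are 7 units to order, and the pair itself can be ordered 2 ways.
That gives 2 × 7! = 2 × 5040 = 10080.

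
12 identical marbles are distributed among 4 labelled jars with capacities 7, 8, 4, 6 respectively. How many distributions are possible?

225

Ignoring the caps, the number of non-negative solutions to x_1+…+x_4 = 12 is C(15,3) = 455.
Subtract solutions that violate a single cap (substitute x_i' = x_i − (cap_i+1)): x_1 ≥ 8 gives C(7,3) = 35; x_2 ≥ 9 gives C(6,3) = 20; x_3 ≥ 5 gives C(10,3) = 120; x_4 ≥ 7 gives C(8,3) = 56. Together 231.
Add back pairs where two caps are both exceeded: 0 + 0 + 0 + 0 + 0 + 1 = 1.
By inclusion–exclusion the count is 455 − 231 + 1 = 225.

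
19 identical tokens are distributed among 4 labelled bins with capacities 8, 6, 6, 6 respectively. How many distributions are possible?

117

Ignoring the caps, the number of non-negative solutions to x_1+…+x_4 = 19 is C(22,3) = 1540.
Subtract solutions that violate a single cap (substitute x_i' = x_i − (cap_i+1)): x_1 ≥ 9 gives C(13,3) = 286; x_2 ≥ 7 gives C(15,3) = 455; x_3 ≥ 7 gives C(15,3) = 455; x_4 ≥ 7 gives C(15,3) = 455. Together 1651.
Add back pairs where two caps are both exceeded: 20 + 20 + 20 + 56 + 56 + 56 = 228.
By inclusion–exclusion the count is 1540 − 1651 + 228 = 117.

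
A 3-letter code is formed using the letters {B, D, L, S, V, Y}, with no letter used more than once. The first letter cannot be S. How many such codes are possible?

The first letter has 6−1 = 5 choices (anything except S).
The remaining 2 letters are filled from the other 5 symbols without repetition: 5 × 4 = 20.
Total: 5 × 20 = 100.

100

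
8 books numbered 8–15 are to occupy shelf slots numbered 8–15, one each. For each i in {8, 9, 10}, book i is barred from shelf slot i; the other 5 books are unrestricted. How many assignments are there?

Let Aᵢ (for i ∈ {8, 9, 10}) be the placements that put book i in its forbidden shelf slot. Any j of these fix j positions, leaving (8−j)! ways to fill the rest, and there are C(3,j) ways to pick which j.
By inclusion–exclusion, the number of valid placements is Σ_{j=0}^{3} (−1)^j C(3,j)·(8−j)!.
Computing: 40320 − 15120 + 2160 − 120 = 27240.

27240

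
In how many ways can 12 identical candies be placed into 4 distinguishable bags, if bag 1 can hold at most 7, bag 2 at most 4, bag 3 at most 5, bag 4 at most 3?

Without the upper bounds there are C(15,3) = 455 ways to split 12 among 4 bags.
Subtract solutions that violate a single cap (substitute x_i' = x_i − (cap_i+1)): x_1 ≥ 8 gives C(7,3) = 35; x_2 ≥ 5 gives C(10,3) = 120; x_3 ≥ 6 gives C(9,3) = 84; x_4 ≥ 4 gives C(11,3) = 165. Together 404.
Add back pairs where two caps are both exceeded: 0 + 0 + 1 + 4 + 20 + 10 = 35.
By inclusion–exclusion the count is 455 − 404 + 35 = 86.

86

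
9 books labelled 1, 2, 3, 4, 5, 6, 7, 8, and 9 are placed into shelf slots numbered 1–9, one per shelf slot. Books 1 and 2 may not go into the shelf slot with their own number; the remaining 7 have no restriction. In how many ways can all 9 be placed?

Let Aᵢ (for i ∈ {1, 2}) be the placements that put book i in its forbidden shelf slot. Any j of these fix j positions, leaving (9−j)! ways to fill the rest, and there are C(2,j) ways to pick which j.
By inclusion–exclusion, the number of valid placements is Σ_{j=0}^{2} (−1)^j C(2,j)·(9−j)!.
Computing: 362880 − 80640 + 5040 = 287280.

287280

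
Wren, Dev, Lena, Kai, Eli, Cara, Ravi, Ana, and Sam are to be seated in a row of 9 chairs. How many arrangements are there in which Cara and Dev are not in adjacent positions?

There are 9! = 362880 arrangements in all. If Cara and Dev are adjacent, merging them into one block gives 2·(8)! = 80640 arrangements.
Complementary counting: 362880 − 80640 = 282240.

282240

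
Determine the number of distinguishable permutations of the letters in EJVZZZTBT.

Letter multiplicities in EJVZZZTBT: B×1, E×1, J×1, T×2, V×1, Z×3.
The number of distinct arrangements is 9!/(3!·2!) = 362880/12 = 30240.

30240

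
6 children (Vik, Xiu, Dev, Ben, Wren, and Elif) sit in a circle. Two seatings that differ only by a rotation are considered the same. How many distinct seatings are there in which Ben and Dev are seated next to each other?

48

Glue Ben and Dev into a block (2 internal orders). Seating 5 units around a circle gives (4)! arrangements.
So 2 × (4)! = 2 × 24 = 48.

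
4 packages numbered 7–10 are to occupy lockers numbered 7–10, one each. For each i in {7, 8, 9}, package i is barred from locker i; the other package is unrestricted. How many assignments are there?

Let Aᵢ (for i ∈ {7, 8, 9}) be the placements that put package i in its forbidden locker. Any j of these fix j positions, leaving (4−j)! ways to fill the rest, and there are C(3,j) ways to pick which j.
By inclusion–exclusion, the number of valid placements is Σ_{j=0}^{3} (−1)^j C(3,j)·(4−j)!.
Computing: 24 − 18 + 6 − 1 = 11.

11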